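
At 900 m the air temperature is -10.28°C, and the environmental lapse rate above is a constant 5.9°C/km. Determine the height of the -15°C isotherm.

1700 m

Height above start = (-10.28 − (-15)) / 5.9 = 0.8 km
Altitude = 900 m + 800 m = 1700 m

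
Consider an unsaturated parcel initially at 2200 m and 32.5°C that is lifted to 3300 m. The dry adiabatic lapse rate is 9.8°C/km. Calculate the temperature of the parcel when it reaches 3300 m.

Dry adiabatic to 3300 m: -9.8 × 1.1 km = -10.78°C, so T = 21.72°C.

21.72°C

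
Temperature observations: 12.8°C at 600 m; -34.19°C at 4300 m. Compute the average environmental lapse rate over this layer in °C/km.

Γ = −ΔT/Δz = (12.8 − (-34.19)) / (4300 − 600) m
  = 46.99°C / 3.7 km = 12.7°C/km

12.7°C/km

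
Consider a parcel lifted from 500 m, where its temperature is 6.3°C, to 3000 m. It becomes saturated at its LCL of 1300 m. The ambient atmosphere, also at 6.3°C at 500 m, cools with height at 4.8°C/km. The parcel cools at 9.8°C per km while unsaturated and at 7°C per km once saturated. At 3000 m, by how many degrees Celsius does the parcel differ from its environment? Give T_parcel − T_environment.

Parcel:
  From 500 m to 1300 m (dry): cools by 9.8 × 0.8 = 7.84°C, giving -1.54°C.
  From 1300 m to 3000 m (saturated): cools by 7 × 1.7 = 11.9°C, giving -13.44°C.
Environment:
  From 500 m to 3000 m (environment): cools by 4.8 × 2.5 = 12°C, giving -5.7°C.
T_parcel − T_env = -13.44 − (-5.7) = -7.74°C

-7.74°C (parcel cooler than environment)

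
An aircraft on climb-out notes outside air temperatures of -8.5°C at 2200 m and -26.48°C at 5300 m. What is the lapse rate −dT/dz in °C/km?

Γ = −ΔT/Δz = (-8.5 − (-26.48)) / (5300 − 2200) m
  = 17.98°C / 3.1 km = 5.8°C/km

5.8°C/km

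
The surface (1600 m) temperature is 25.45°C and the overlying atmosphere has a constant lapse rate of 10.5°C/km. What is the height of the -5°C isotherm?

4500 m

Height above start = (25.45 − (-5)) / 10.5 = 2.9 km
Altitude = 1600 m + 2900 m = 4500 m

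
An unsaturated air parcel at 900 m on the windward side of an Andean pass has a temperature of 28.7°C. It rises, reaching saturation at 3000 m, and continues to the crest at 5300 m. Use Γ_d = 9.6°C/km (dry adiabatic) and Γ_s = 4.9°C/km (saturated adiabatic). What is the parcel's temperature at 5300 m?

-2.73°C

900 → 3000 m (dry, 9.6°C/km): ΔT = -9.6 × 2.1 = -20.16°C → T = 8.54°C
3000 → 5300 m (saturated, 4.9°C/km): ΔT = -4.9 × 2.3 = -11.27°C → T = -2.73°C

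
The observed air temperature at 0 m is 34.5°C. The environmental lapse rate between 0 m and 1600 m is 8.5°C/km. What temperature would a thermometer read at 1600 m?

From 0 m to 1600 m (environmental): cools by 8.5 × 1.6 = 13.6°C, giving 20.9°C.

20.9°C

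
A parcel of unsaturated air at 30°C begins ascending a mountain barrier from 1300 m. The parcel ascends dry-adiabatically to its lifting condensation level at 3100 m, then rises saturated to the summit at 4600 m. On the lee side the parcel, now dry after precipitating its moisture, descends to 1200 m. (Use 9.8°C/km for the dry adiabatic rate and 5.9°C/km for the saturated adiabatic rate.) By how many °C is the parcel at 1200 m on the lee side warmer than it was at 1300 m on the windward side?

1300–3100 m, dry: Δz = 1.8 km ⇒ ΔT = -17.64°C; T = 12.36°C
3100–4600 m, saturated: Δz = 1.5 km ⇒ ΔT = -8.85°C; T = 3.51°C
4600–1200 m, dry descent: Δz = 3.4 km ⇒ ΔT = +33.32°C; T = 36.83°C
Net change vs windward start: 36.83 − 30 = +6.83°C

+6.83°C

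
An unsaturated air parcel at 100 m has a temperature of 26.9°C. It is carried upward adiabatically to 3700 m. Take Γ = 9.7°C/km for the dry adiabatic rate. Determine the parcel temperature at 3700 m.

-8.02°C

From 100 m to 3700 m (dry adiabatic): cools by 9.7 × 3.6 = 34.92°C, giving -8.02°C.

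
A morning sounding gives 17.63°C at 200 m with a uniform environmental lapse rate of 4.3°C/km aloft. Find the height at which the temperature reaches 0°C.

Height above start = (17.63 − 0) / 4.3 = 4.1 km
Altitude = 200 m + 4100 m = 4300 m

4300 m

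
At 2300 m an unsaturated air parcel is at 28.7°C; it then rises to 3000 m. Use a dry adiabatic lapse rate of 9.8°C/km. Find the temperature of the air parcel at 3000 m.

2300 → 3000 m (dry adiabatic, 9.8°C/km): ΔT = -9.8 × 0.7 = -6.86°C → T = 21.84°C

21.84°C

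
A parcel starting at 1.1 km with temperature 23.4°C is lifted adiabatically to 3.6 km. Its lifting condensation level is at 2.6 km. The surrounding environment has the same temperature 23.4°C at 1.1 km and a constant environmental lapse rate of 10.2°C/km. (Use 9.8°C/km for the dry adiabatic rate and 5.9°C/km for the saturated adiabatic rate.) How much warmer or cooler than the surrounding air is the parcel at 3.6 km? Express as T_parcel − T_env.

Parcel:
  1100 → 2600 m (dry, 9.8°C/km): ΔT = -9.8 × 1.5 = -14.7°C → T = 8.7°C
  2600 → 3600 m (saturated, 5.9°C/km): ΔT = -5.9 × 1 = -5.9°C → T = 2.8°C
Environment:
  1100 → 3600 m (environment, 10.2°C/km): ΔT = -10.2 × 2.5 = -25.5°C → T = -2.1°C
T_parcel − T_env = 2.8 − (-2.1) = +4.9°C

+4.9°C (parcel warmer than environment)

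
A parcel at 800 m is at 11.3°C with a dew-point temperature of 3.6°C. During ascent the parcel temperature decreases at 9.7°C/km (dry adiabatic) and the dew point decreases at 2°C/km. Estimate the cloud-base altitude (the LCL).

1800 m

T and T_d converge at 9.7 − 2 = 7.7°C per km
Height above start = (11.3 − 3.6) / 7.7 = 1 km
LCL altitude = 800 m + 1000 m = 1800 m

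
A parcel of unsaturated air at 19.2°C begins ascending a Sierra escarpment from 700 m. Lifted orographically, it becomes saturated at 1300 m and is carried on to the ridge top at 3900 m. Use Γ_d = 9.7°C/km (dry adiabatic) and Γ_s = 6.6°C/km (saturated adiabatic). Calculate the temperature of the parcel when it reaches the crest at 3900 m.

700–1300 m, dry: Δz = 0.6 km ⇒ ΔT = -5.82°C; T = 13.38°C
1300–3900 m, saturated: Δz = 2.6 km ⇒ ΔT = -17.16°C; T = -3.78°C

-3.78°C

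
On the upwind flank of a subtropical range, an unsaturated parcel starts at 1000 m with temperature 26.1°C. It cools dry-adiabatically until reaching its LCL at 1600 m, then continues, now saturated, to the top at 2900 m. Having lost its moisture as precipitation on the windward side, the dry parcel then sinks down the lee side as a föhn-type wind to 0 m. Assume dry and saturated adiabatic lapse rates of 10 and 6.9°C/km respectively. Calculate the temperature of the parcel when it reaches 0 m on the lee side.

1000–1600 m, dry: Δz = 0.6 km ⇒ ΔT = -6°C; T = 20.1°C
1600–2900 m, saturated: Δz = 1.3 km ⇒ ΔT = -8.97°C; T = 11.13°C
2900–0 m, dry descent: Δz = 2.9 km ⇒ ΔT = +29°C; T = 40.13°C

40.13°C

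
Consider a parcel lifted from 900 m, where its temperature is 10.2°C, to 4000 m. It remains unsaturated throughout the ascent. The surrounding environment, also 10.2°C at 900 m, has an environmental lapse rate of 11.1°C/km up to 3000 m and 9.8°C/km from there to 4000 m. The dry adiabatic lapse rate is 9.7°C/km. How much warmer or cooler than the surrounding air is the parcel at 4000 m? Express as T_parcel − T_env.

Parcel:
  Dry to 4000 m: -9.7 × 3.1 km = -30.07°C, so T = -19.87°C.
Environment:
  Environment, lower layer to 3000 m: -11.1 × 2.1 km = -23.31°C, so T = -13.11°C.
  Environment, upper layer to 4000 m: -9.8 × 1 km = -9.8°C, so T = -22.91°C.
T_parcel − T_env = -19.87 − (-22.91) = +3.04°C

+3.04°C (parcel warmer than environment)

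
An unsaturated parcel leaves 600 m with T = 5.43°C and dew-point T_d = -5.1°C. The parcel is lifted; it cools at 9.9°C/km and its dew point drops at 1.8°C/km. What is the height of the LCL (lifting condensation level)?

1900 m

T and T_d converge at 9.9 − 1.8 = 8.1°C per km
Height above start = (5.43 − (-5.1)) / 8.1 = 1.3 km
LCL altitude = 600 m + 1300 m = 1900 m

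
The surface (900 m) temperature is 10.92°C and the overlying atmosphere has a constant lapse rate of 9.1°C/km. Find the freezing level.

2100 m

Height above start = (10.92 − 0) / 9.1 = 1.2 km
Altitude = 900 m + 1200 m = 2100 m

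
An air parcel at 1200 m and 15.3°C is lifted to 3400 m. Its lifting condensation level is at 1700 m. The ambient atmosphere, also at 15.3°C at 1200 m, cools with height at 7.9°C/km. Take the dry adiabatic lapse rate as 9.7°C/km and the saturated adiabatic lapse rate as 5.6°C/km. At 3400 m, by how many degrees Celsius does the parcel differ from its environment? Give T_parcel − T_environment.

Parcel:
  From 1200 m to 1700 m (dry): cools by 9.7 × 0.5 = 4.85°C, giving 10.45°C.
  From 1700 m to 3400 m (saturated): cools by 5.6 × 1.7 = 9.52°C, giving 0.93°C.
Environment:
  From 1200 m to 3400 m (environment): cools by 7.9 × 2.2 = 17.38°C, giving -2.08°C.
T_parcel − T_env = 0.93 − (-2.08) = +3.01°C

+3.01°C (parcel warmer than environment)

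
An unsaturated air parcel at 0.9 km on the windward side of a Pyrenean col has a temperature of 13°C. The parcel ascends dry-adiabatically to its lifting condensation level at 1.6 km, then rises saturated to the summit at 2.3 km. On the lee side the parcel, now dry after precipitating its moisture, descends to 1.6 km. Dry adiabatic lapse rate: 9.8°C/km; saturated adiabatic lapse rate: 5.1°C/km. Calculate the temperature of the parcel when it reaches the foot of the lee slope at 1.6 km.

9.43°C

Dry to 1600 m: -9.8 × 0.7 km = -6.86°C, so T = 6.14°C.
Saturated to 2300 m: -5.1 × 0.7 km = -3.57°C, so T = 2.57°C.
Dry descent to 1600 m: +9.8 × 0.7 km = +6.86°C, so T = 9.43°C.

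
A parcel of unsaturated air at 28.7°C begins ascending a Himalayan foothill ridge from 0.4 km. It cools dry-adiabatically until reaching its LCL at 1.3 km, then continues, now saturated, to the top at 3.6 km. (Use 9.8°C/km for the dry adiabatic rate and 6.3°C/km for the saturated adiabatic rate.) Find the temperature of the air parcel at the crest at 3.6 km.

Dry to 1300 m: -9.8 × 0.9 km = -8.82°C, so T = 19.88°C.
Saturated to 3600 m: -6.3 × 2.3 km = -14.49°C, so T = 5.39°C.

5.39°C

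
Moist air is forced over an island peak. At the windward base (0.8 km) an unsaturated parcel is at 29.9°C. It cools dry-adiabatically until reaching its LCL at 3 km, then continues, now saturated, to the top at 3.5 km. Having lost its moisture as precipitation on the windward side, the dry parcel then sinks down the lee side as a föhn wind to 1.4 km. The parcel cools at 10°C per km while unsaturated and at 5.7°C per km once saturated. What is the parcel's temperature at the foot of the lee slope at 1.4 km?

26.05°C

Dry to 3000 m: -10 × 2.2 km = -22°C, so T = 7.9°C.
Saturated to 3500 m: -5.7 × 0.5 km = -2.85°C, so T = 5.05°C.
Dry descent to 1400 m: +10 × 2.1 km = +21°C, so T = 26.05°C.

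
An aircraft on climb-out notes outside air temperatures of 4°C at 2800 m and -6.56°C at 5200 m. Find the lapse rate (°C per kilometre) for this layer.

Γ = −ΔT/Δz = (4 − (-6.56)) / (5200 − 2800) m
  = 10.56°C / 2.4 km = 4.4°C/km

4.4°C/km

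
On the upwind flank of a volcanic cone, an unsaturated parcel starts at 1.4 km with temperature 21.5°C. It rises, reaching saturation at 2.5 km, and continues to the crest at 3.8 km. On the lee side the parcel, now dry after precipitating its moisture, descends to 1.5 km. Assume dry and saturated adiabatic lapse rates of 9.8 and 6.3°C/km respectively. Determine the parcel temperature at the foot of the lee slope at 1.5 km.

1400 → 2500 m (dry, 9.8°C/km): ΔT = -9.8 × 1.1 = -10.78°C → T = 10.72°C
2500 → 3800 m (saturated, 6.3°C/km): ΔT = -6.3 × 1.3 = -8.19°C → T = 2.53°C
3800 → 1500 m (dry descent, 9.8°C/km): ΔT = +9.8 × 2.3 = +22.54°C → T = 25.07°C

25.07°C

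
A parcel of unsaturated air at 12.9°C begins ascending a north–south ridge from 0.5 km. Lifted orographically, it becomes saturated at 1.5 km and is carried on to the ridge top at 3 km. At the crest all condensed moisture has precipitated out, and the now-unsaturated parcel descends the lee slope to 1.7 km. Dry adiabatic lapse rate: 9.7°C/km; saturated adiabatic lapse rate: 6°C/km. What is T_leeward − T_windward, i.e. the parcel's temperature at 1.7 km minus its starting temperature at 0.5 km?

-6.09°C

From 500 m to 1500 m (dry): cools by 9.7 × 1 = 9.7°C, giving 3.2°C.
From 1500 m to 3000 m (saturated): cools by 6 × 1.5 = 9°C, giving -5.8°C.
From 3000 m to 1700 m (dry descent): warms by 9.7 × 1.3 = 12.61°C, giving 6.81°C.
Net change vs windward start: 6.81 − 12.9 = -6.09°C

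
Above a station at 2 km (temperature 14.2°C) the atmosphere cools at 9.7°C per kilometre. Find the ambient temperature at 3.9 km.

Environmental to 3900 m: -9.7 × 1.9 km = -18.43°C, so T = -4.23°C.

-4.23°C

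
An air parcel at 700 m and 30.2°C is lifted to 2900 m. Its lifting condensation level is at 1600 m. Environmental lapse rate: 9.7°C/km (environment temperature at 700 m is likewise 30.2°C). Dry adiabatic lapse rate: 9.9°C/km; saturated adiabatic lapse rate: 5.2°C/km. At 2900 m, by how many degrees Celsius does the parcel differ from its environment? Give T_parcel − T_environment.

Parcel:
  Dry to 1600 m: -9.9 × 0.9 km = -8.91°C, so T = 21.29°C.
  Saturated to 2900 m: -5.2 × 1.3 km = -6.76°C, so T = 14.53°C.
Environment:
  Environment to 2900 m: -9.7 × 2.2 km = -21.34°C, so T = 8.86°C.
T_parcel − T_env = 14.53 − 8.86 = +5.67°C

+5.67°C (parcel warmer than environment)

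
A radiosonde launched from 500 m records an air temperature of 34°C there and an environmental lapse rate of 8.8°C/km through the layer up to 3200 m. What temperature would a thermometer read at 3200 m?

10.24°C

500–3200 m, environmental: Δz = 2.7 km ⇒ ΔT = -23.76°C; T = 10.24°C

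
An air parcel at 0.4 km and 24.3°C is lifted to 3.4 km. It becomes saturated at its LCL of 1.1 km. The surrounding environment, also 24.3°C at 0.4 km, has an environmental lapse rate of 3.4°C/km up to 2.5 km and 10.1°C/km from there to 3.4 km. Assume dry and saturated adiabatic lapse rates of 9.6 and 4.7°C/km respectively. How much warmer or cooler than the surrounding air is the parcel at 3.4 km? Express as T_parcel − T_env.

-1.3°C (parcel cooler than environment)

Parcel:
  400–1100 m, dry: Δz = 0.7 km ⇒ ΔT = -6.72°C; T = 17.58°C
  1100–3400 m, saturated: Δz = 2.3 km ⇒ ΔT = -10.81°C; T = 6.77°C
Environment:
  400–2500 m, environment, lower layer: Δz = 2.1 km ⇒ ΔT = -7.14°C; T = 17.16°C
  2500–3400 m, environment, upper layer: Δz = 0.9 km ⇒ ΔT = -9.09°C; T = 8.07°C
T_parcel − T_env = 6.77 − 8.07 = -1.3°C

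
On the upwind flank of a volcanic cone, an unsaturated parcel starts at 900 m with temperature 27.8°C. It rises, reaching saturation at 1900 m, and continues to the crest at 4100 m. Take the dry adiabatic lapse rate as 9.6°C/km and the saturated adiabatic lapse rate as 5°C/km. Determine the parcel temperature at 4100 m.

900 → 1900 m (dry, 9.6°C/km): ΔT = -9.6 × 1 = -9.6°C → T = 18.2°C
1900 → 4100 m (saturated, 5°C/km): ΔT = -5 × 2.2 = -11°C → T = 7.2°C

7.2°C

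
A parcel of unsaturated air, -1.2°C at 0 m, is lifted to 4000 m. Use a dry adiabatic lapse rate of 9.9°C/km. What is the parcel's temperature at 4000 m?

From 0 m to 4000 m (dry adiabatic): cools by 9.9 × 4 = 39.6°C, giving -40.8°C.

-40.8°C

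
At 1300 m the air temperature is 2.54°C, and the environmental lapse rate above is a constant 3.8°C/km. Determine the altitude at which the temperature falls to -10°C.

4600 m

Height above start = (2.54 − (-10)) / 3.8 = 3.3 km
Altitude = 1300 m + 3300 m = 4600 m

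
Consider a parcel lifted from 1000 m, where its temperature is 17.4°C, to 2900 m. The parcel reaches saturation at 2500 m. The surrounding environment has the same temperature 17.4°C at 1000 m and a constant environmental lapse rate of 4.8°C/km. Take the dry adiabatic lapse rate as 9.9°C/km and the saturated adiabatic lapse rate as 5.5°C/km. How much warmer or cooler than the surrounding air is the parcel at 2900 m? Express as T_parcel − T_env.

Parcel:
  1000 → 2500 m (dry, 9.9°C/km): ΔT = -9.9 × 1.5 = -14.85°C → T = 2.55°C
  2500 → 2900 m (saturated, 5.5°C/km): ΔT = -5.5 × 0.4 = -2.2°C → T = 0.35°C
Environment:
  1000 → 2900 m (environment, 4.8°C/km): ΔT = -4.8 × 1.9 = -9.12°C → T = 8.28°C
T_parcel − T_env = 0.35 − 8.28 = -7.93°C

-7.93°C (parcel cooler than environment)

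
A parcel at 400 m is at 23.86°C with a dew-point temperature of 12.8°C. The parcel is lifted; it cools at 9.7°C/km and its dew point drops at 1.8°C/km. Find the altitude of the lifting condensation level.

1800 m

T and T_d converge at 9.7 − 1.8 = 7.9°C per km
Height above start = (23.86 − 12.8) / 7.9 = 1.4 km
LCL altitude = 400 m + 1400 m = 1800 m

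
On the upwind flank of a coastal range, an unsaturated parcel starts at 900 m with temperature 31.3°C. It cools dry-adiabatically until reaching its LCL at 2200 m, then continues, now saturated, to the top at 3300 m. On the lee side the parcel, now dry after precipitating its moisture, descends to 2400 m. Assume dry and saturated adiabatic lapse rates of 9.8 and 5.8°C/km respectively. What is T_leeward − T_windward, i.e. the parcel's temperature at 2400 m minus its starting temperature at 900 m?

900 → 2200 m (dry, 9.8°C/km): ΔT = -9.8 × 1.3 = -12.74°C → T = 18.56°C
2200 → 3300 m (saturated, 5.8°C/km): ΔT = -5.8 × 1.1 = -6.38°C → T = 12.18°C
3300 → 2400 m (dry descent, 9.8°C/km): ΔT = +9.8 × 0.9 = +8.82°C → T = 21°C
Net change vs windward start: 21 − 31.3 = -10.3°C

-10.3°C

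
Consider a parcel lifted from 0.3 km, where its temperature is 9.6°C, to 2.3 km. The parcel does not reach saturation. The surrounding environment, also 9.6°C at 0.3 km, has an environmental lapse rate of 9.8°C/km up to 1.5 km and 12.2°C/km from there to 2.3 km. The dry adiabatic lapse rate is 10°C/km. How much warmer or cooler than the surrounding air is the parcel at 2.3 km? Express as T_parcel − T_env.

Parcel:
  300–2300 m, dry: Δz = 2 km ⇒ ΔT = -20°C; T = -10.4°C
Environment:
  300–1500 m, environment, lower layer: Δz = 1.2 km ⇒ ΔT = -11.76°C; T = -2.16°C
  1500–2300 m, environment, upper layer: Δz = 0.8 km ⇒ ΔT = -9.76°C; T = -11.92°C
T_parcel − T_env = -10.4 − (-11.92) = +1.52°C

+1.52°C (parcel warmer than environment)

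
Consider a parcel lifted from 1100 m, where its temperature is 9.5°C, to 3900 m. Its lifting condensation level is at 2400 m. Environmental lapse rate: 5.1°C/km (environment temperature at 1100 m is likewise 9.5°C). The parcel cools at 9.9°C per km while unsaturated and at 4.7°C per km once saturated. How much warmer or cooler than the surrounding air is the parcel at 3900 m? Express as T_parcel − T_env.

-5.64°C (parcel cooler than environment)

Parcel:
  1100 → 2400 m (dry, 9.9°C/km): ΔT = -9.9 × 1.3 = -12.87°C → T = -3.37°C
  2400 → 3900 m (saturated, 4.7°C/km): ΔT = -4.7 × 1.5 = -7.05°C → T = -10.42°C
Environment:
  1100 → 3900 m (environment, 5.1°C/km): ΔT = -5.1 × 2.8 = -14.28°C → T = -4.78°C
T_parcel − T_env = -10.42 − (-4.78) = -5.64°C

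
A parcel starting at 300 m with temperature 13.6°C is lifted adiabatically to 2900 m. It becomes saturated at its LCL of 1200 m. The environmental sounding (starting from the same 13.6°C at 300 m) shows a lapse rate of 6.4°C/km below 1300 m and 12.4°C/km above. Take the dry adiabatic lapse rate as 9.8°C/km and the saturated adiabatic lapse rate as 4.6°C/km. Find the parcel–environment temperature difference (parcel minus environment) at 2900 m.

+9.6°C (parcel warmer than environment)

Parcel:
  300 → 1200 m (dry, 9.8°C/km): ΔT = -9.8 × 0.9 = -8.82°C → T = 4.78°C
  1200 → 2900 m (saturated, 4.6°C/km): ΔT = -4.6 × 1.7 = -7.82°C → T = -3.04°C
Environment:
  300 → 1300 m (environment, lower layer, 6.4°C/km): ΔT = -6.4 × 1 = -6.4°C → T = 7.2°C
  1300 → 2900 m (environment, upper layer, 12.4°C/km): ΔT = -12.4 × 1.6 = -19.84°C → T = -12.64°C
T_parcel − T_env = -3.04 − (-12.64) = +9.6°C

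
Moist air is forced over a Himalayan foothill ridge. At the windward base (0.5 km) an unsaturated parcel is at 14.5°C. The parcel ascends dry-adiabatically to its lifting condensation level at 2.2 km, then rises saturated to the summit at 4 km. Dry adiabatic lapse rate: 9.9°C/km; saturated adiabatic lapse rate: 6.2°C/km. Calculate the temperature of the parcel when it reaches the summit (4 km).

From 500 m to 2200 m (dry): cools by 9.9 × 1.7 = 16.83°C, giving -2.33°C.
From 2200 m to 4000 m (saturated): cools by 6.2 × 1.8 = 11.16°C, giving -13.49°C.

-13.49°C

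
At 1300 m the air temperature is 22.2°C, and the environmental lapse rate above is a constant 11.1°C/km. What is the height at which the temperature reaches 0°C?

3300 m

Height above start = (22.2 − 0) / 11.1 = 2 km
Altitude = 1300 m + 2000 m = 3300 m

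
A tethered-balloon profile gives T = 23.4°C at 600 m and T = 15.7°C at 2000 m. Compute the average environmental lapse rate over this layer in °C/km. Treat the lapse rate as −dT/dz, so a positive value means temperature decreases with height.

Γ = −ΔT/Δz = (23.4 − 15.7) / (2000 − 600) m
  = 7.7°C / 1.4 km = 5.5°C/km

5.5°C/km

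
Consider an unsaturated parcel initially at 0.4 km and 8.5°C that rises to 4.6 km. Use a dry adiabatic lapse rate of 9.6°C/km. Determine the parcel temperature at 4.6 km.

-31.82°C

From 400 m to 4600 m (dry adiabatic): cools by 9.6 × 4.2 = 40.32°C, giving -31.82°C.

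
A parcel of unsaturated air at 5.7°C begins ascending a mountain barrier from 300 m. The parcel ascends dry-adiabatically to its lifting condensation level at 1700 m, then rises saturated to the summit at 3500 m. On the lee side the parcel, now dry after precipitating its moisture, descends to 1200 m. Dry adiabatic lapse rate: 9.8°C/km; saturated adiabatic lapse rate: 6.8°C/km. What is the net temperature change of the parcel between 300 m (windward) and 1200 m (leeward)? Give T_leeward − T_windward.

-3.42°C

Dry to 1700 m: -9.8 × 1.4 km = -13.72°C, so T = -8.02°C.
Saturated to 3500 m: -6.8 × 1.8 km = -12.24°C, so T = -20.26°C.
Dry descent to 1200 m: +9.8 × 2.3 km = +22.54°C, so T = 2.28°C.
Net change vs windward start: 2.28 − 5.7 = -3.42°C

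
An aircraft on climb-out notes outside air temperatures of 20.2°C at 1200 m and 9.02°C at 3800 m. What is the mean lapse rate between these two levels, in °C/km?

4.3°C/km

Γ = −ΔT/Δz = (20.2 − 9.02) / (3800 − 1200) m
  = 11.18°C / 2.6 km = 4.3°C/km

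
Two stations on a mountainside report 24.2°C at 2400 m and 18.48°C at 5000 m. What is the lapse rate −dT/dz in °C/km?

2.2°C/km

Γ = −ΔT/Δz = (24.2 − 18.48) / (5000 − 2400) m
  = 5.72°C / 2.6 km = 2.2°C/km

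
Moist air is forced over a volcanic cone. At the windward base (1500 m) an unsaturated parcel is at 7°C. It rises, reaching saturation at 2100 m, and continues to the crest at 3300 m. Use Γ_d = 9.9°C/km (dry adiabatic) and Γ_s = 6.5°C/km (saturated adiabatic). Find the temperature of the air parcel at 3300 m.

-6.74°C

1500–2100 m, dry: Δz = 0.6 km ⇒ ΔT = -5.94°C; T = 1.06°C
2100–3300 m, saturated: Δz = 1.2 km ⇒ ΔT = -7.8°C; T = -6.74°C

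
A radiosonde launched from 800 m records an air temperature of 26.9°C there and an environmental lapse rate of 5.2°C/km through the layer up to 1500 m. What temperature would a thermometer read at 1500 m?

23.26°C

From 800 m to 1500 m (environmental): cools by 5.2 × 0.7 = 3.64°C, giving 23.26°C.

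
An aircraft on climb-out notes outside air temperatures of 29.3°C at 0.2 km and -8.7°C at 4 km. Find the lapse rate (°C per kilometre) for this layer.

Γ = −ΔT/Δz = (29.3 − (-8.7)) / (4000 − 200) m
  = 38°C / 3.8 km = 10°C/km

10°C/km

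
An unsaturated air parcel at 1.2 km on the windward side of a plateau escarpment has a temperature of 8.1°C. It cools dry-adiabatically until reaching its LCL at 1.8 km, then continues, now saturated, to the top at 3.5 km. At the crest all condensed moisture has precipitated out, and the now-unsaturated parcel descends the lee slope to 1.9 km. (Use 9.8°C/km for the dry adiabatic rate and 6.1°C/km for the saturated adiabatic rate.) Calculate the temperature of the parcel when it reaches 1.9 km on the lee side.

7.53°C

Dry to 1800 m: -9.8 × 0.6 km = -5.88°C, so T = 2.22°C.
Saturated to 3500 m: -6.1 × 1.7 km = -10.37°C, so T = -8.15°C.
Dry descent to 1900 m: +9.8 × 1.6 km = +15.68°C, so T = 7.53°C.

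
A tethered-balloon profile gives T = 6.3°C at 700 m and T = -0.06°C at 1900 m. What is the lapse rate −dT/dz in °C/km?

Γ = −ΔT/Δz = (6.3 − (-0.06)) / (1900 − 700) m
  = 6.36°C / 1.2 km = 5.3°C/km

5.3°C/km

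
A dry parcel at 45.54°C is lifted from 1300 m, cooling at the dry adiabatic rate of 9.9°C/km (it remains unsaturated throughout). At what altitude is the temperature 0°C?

5900 m

Height above start = (45.54 − 0) / 9.9 = 4.6 km
Altitude = 1300 m + 4600 m = 5900 m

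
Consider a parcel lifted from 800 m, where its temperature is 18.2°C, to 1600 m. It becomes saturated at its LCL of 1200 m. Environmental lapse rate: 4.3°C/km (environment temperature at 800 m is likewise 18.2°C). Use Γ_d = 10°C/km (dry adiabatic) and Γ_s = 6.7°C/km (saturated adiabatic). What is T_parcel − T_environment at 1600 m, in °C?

-3.24°C (parcel cooler than environment)

Parcel:
  800–1200 m, dry: Δz = 0.4 km ⇒ ΔT = -4°C; T = 14.2°C
  1200–1600 m, saturated: Δz = 0.4 km ⇒ ΔT = -2.68°C; T = 11.52°C
Environment:
  800–1600 m, environment: Δz = 0.8 km ⇒ ΔT = -3.44°C; T = 14.76°C
T_parcel − T_env = 11.52 − 14.76 = -3.24°C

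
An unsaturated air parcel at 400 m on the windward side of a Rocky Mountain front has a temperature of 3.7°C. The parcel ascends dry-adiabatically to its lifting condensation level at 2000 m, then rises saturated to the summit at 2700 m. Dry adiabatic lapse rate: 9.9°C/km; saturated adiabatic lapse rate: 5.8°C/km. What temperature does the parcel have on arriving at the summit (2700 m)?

400–2000 m, dry: Δz = 1.6 km ⇒ ΔT = -15.84°C; T = -12.14°C
2000–2700 m, saturated: Δz = 0.7 km ⇒ ΔT = -4.06°C; T = -16.2°C

-16.2°C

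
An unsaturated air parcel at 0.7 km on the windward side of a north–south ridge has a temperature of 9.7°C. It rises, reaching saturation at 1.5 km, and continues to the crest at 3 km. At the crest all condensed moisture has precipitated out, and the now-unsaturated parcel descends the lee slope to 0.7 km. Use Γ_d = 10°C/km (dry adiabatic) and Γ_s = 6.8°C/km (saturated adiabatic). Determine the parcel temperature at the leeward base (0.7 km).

14.5°C

700–1500 m, dry: Δz = 0.8 km ⇒ ΔT = -8°C; T = 1.7°C
1500–3000 m, saturated: Δz = 1.5 km ⇒ ΔT = -10.2°C; T = -8.5°C
3000–700 m, dry descent: Δz = 2.3 km ⇒ ΔT = +23°C; T = 14.5°C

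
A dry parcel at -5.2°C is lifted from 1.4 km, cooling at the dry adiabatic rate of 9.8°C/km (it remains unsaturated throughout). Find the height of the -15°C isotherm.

2.4 km

Height above start = (-5.2 − (-15)) / 9.8 = 1 km
Altitude = 1400 m + 1000 m = 2400 m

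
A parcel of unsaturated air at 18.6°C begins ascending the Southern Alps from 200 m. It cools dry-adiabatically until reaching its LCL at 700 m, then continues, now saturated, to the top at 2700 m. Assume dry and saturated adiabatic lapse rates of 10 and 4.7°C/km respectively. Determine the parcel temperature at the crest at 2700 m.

From 200 m to 700 m (dry): cools by 10 × 0.5 = 5°C, giving 13.6°C.
From 700 m to 2700 m (saturated): cools by 4.7 × 2 = 9.4°C, giving 4.2°C.

4.2°C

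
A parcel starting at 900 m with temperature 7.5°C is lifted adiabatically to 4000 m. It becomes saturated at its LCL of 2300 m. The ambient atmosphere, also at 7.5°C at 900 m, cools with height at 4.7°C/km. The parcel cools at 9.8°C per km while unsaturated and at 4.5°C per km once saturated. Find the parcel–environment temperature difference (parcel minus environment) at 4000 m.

-6.8°C (parcel cooler than environment)

Parcel:
  900 → 2300 m (dry, 9.8°C/km): ΔT = -9.8 × 1.4 = -13.72°C → T = -6.22°C
  2300 → 4000 m (saturated, 4.5°C/km): ΔT = -4.5 × 1.7 = -7.65°C → T = -13.87°C
Environment:
  900 → 4000 m (environment, 4.7°C/km): ΔT = -4.7 × 3.1 = -14.57°C → T = -7.07°C
T_parcel − T_env = -13.87 − (-7.07) = -6.8°C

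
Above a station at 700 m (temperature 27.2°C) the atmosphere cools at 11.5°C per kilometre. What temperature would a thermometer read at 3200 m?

700–3200 m, environmental: Δz = 2.5 km ⇒ ΔT = -28.75°C; T = -1.55°C

-1.55°C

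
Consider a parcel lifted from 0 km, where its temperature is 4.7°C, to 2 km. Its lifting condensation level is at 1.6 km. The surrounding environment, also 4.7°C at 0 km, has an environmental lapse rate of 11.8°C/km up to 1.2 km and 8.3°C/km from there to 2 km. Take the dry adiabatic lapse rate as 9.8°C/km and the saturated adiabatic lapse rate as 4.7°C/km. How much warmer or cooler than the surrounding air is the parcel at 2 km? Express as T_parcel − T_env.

Parcel:
  Dry to 1600 m: -9.8 × 1.6 km = -15.68°C, so T = -10.98°C.
  Saturated to 2000 m: -4.7 × 0.4 km = -1.88°C, so T = -12.86°C.
Environment:
  Environment, lower layer to 1200 m: -11.8 × 1.2 km = -14.16°C, so T = -9.46°C.
  Environment, upper layer to 2000 m: -8.3 × 0.8 km = -6.64°C, so T = -16.1°C.
T_parcel − T_env = -12.86 − (-16.1) = +3.24°C

+3.24°C (parcel warmer than environment)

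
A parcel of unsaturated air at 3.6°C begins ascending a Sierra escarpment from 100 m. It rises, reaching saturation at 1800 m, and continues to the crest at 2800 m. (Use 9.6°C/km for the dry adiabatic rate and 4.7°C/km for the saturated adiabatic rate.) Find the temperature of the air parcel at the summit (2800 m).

Dry to 1800 m: -9.6 × 1.7 km = -16.32°C, so T = -12.72°C.
Saturated to 2800 m: -4.7 × 1 km = -4.7°C, so T = -17.42°C.

-17.42°C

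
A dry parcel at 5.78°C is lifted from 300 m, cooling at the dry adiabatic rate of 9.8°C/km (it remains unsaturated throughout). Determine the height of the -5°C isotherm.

1400 m

Height above start = (5.78 − (-5)) / 9.8 = 1.1 km
Altitude = 300 m + 1100 m = 1400 m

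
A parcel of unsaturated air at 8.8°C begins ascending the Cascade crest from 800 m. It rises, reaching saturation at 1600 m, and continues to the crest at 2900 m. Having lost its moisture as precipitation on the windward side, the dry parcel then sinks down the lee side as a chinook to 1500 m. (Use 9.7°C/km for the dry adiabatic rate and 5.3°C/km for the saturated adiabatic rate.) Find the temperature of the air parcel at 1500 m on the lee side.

800 → 1600 m (dry, 9.7°C/km): ΔT = -9.7 × 0.8 = -7.76°C → T = 1.04°C
1600 → 2900 m (saturated, 5.3°C/km): ΔT = -5.3 × 1.3 = -6.89°C → T = -5.85°C
2900 → 1500 m (dry descent, 9.7°C/km): ΔT = +9.7 × 1.4 = +13.58°C → T = 7.73°C

7.73°C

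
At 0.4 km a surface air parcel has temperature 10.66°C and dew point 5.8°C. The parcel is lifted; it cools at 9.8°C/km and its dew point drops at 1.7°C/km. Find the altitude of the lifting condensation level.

1 km

T and T_d converge at 9.8 − 1.7 = 8.1°C per km
Height above start = (10.66 − 5.8) / 8.1 = 0.6 km
LCL altitude = 400 m + 600 m = 1000 m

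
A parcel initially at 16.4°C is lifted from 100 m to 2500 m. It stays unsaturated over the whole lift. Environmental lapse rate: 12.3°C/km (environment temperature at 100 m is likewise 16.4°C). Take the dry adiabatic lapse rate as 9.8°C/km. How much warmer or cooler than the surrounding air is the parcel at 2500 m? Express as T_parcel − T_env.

Parcel:
  100 → 2500 m (dry, 9.8°C/km): ΔT = -9.8 × 2.4 = -23.52°C → T = -7.12°C
Environment:
  100 → 2500 m (environment, 12.3°C/km): ΔT = -12.3 × 2.4 = -29.52°C → T = -13.12°C
T_parcel − T_env = -7.12 − (-13.12) = +6°C

+6°C (parcel warmer than environment)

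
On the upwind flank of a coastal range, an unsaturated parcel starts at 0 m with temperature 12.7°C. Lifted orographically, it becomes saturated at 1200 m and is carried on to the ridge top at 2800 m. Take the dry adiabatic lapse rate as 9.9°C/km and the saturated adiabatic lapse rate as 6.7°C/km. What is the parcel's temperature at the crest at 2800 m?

-9.9°C

0 → 1200 m (dry, 9.9°C/km): ΔT = -9.9 × 1.2 = -11.88°C → T = 0.82°C
1200 → 2800 m (saturated, 6.7°C/km): ΔT = -6.7 × 1.6 = -10.72°C → T = -9.9°C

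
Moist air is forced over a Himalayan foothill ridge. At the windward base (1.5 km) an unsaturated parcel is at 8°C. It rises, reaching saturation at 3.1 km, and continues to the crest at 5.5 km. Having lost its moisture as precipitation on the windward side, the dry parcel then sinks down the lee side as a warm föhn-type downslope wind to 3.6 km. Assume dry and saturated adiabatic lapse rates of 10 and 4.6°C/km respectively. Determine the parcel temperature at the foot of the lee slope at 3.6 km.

-0.04°C

From 1500 m to 3100 m (dry): cools by 10 × 1.6 = 16°C, giving -8°C.
From 3100 m to 5500 m (saturated): cools by 4.6 × 2.4 = 11.04°C, giving -19.04°C.
From 5500 m to 3600 m (dry descent): warms by 10 × 1.9 = 19°C, giving -0.04°C.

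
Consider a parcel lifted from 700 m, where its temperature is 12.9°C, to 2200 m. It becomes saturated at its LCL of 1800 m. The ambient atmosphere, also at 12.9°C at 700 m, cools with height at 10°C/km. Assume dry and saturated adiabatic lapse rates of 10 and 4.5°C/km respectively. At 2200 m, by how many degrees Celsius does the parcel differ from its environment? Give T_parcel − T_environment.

+2.2°C (parcel warmer than environment)

Parcel:
  From 700 m to 1800 m (dry): cools by 10 × 1.1 = 11°C, giving 1.9°C.
  From 1800 m to 2200 m (saturated): cools by 4.5 × 0.4 = 1.8°C, giving 0.1°C.
Environment:
  From 700 m to 2200 m (environment): cools by 10 × 1.5 = 15°C, giving -2.1°C.
T_parcel − T_env = 0.1 − (-2.1) = +2.2°C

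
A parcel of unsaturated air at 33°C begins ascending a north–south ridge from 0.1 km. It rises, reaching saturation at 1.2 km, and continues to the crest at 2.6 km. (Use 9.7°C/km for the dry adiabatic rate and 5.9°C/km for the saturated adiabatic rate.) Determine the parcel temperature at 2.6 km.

From 100 m to 1200 m (dry): cools by 9.7 × 1.1 = 10.67°C, giving 22.33°C.
From 1200 m to 2600 m (saturated): cools by 5.9 × 1.4 = 8.26°C, giving 14.07°C.

14.07°C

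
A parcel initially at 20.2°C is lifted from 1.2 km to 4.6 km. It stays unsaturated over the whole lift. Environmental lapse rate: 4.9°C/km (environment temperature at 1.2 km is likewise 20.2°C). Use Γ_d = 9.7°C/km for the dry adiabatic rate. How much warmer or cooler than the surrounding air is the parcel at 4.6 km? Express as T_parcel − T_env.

Parcel:
  1200 → 4600 m (dry, 9.7°C/km): ΔT = -9.7 × 3.4 = -32.98°C → T = -12.78°C
Environment:
  1200 → 4600 m (environment, 4.9°C/km): ΔT = -4.9 × 3.4 = -16.66°C → T = 3.54°C
T_parcel − T_env = -12.78 − 3.54 = -16.32°C

-16.32°C (parcel cooler than environment)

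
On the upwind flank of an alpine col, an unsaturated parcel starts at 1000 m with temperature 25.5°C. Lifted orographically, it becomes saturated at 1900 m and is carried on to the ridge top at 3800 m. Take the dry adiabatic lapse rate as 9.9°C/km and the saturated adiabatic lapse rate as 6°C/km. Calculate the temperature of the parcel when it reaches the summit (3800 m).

1000–1900 m, dry: Δz = 0.9 km ⇒ ΔT = -8.91°C; T = 16.59°C
1900–3800 m, saturated: Δz = 1.9 km ⇒ ΔT = -11.4°C; T = 5.19°C

5.19°C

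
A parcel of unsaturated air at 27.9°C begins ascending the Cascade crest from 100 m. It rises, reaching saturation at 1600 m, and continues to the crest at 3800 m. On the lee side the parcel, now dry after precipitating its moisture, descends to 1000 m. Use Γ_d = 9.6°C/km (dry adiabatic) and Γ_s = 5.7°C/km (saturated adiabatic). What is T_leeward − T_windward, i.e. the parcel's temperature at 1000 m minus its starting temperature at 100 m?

-0.06°C

From 100 m to 1600 m (dry): cools by 9.6 × 1.5 = 14.4°C, giving 13.5°C.
From 1600 m to 3800 m (saturated): cools by 5.7 × 2.2 = 12.54°C, giving 0.96°C.
From 3800 m to 1000 m (dry descent): warms by 9.6 × 2.8 = 26.88°C, giving 27.84°C.
Net change vs windward start: 27.84 − 27.9 = -0.06°C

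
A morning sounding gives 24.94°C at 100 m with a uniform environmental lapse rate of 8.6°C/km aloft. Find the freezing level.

Height above start = (24.94 − 0) / 8.6 = 2.9 km
Altitude = 100 m + 2900 m = 3000 m

3000 m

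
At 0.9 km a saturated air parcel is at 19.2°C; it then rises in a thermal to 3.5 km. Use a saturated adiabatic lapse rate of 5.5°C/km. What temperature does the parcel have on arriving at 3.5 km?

4.9°C

Saturated adiabatic to 3500 m: -5.5 × 2.6 km = -14.3°C, so T = 4.9°C.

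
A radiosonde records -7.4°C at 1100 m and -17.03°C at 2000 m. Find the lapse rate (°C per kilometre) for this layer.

Γ = −ΔT/Δz = (-7.4 − (-17.03)) / (2000 − 1100) m
  = 9.63°C / 0.9 km = 10.7°C/km

10.7°C/km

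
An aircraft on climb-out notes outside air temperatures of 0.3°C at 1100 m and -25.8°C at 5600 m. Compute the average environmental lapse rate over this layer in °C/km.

Γ = −ΔT/Δz = (0.3 − (-25.8)) / (5600 − 1100) m
  = 26.1°C / 4.5 km = 5.8°C/km

5.8°C/km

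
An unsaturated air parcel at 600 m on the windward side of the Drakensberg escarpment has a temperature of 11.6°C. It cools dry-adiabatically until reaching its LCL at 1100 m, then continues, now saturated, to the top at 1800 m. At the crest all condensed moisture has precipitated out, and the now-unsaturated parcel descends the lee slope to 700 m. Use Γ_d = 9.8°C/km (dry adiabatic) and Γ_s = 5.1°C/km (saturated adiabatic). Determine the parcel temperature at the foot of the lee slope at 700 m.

Dry to 1100 m: -9.8 × 0.5 km = -4.9°C, so T = 6.7°C.
Saturated to 1800 m: -5.1 × 0.7 km = -3.57°C, so T = 3.13°C.
Dry descent to 700 m: +9.8 × 1.1 km = +10.78°C, so T = 13.91°C.

13.91°C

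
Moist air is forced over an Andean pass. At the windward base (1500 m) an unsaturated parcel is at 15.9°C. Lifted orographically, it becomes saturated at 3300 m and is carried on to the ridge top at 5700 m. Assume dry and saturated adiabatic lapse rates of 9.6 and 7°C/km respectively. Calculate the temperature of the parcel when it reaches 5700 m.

1500–3300 m, dry: Δz = 1.8 km ⇒ ΔT = -17.28°C; T = -1.38°C
3300–5700 m, saturated: Δz = 2.4 km ⇒ ΔT = -16.8°C; T = -18.18°C

-18.18°C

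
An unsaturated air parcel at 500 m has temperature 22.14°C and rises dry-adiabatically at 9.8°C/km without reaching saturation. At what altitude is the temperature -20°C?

Height above start = (22.14 − (-20)) / 9.8 = 4.3 km
Altitude = 500 m + 4300 m = 4800 m

4800 m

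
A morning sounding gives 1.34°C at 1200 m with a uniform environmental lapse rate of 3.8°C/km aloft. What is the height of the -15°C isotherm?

5500 m

Height above start = (1.34 − (-15)) / 3.8 = 4.3 km
Altitude = 1200 m + 4300 m = 5500 m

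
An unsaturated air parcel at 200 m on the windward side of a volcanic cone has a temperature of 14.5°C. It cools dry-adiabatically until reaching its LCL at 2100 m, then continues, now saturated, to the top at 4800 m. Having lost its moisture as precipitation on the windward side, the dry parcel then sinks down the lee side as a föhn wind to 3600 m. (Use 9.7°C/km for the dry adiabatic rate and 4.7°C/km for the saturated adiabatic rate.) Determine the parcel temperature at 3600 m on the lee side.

-4.98°C

Dry to 2100 m: -9.7 × 1.9 km = -18.43°C, so T = -3.93°C.
Saturated to 4800 m: -4.7 × 2.7 km = -12.69°C, so T = -16.62°C.
Dry descent to 3600 m: +9.7 × 1.2 km = +11.64°C, so T = -4.98°C.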